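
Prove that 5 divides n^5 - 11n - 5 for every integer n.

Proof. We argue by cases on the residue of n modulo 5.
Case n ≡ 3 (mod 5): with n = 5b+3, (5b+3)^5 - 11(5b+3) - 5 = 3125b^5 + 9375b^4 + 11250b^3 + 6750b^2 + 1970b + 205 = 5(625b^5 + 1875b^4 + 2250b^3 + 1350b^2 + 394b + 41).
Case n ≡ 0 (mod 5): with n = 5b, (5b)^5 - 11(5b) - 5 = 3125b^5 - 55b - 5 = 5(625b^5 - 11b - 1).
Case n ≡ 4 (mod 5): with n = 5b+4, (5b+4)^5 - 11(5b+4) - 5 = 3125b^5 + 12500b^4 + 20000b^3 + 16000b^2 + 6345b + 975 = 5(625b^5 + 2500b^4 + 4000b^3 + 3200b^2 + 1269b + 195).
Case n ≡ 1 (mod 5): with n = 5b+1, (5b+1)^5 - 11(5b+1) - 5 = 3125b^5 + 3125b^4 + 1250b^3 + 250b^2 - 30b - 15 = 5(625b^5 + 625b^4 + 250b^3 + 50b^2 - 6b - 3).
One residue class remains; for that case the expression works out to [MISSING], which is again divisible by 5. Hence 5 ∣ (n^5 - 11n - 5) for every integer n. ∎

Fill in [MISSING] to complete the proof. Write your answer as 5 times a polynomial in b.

Only n ≡ 2 (mod 5) is unaccounted for. Put n = 5b+2:
(5b+2)^5 - 11(5b+2) - 5 expands to 3125b^5 + 6250b^4 + 5000b^3 + 2000b^2 + 345b + 5,
and factoring out 5 leaves 5(625b^5 + 1250b^4 + 1000b^3 + 400b^2 + 69b + 1).

5(625b^5 + 1250b^4 + 1000b^3 + 400b^2 + 69b + 1)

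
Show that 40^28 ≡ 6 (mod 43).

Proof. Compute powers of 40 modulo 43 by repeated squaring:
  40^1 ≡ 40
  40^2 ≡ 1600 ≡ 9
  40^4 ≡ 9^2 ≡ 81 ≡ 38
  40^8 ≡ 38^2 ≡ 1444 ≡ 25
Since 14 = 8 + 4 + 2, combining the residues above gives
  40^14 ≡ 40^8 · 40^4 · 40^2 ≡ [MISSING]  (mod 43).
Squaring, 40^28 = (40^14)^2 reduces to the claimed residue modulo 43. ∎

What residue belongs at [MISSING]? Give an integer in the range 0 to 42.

36

40^8 · 40^4 · 40^2 ≡ 25 · 38 · 9 = 8550.
8550 mod 43 = 36, so 40^14 ≡ 36 (mod 43).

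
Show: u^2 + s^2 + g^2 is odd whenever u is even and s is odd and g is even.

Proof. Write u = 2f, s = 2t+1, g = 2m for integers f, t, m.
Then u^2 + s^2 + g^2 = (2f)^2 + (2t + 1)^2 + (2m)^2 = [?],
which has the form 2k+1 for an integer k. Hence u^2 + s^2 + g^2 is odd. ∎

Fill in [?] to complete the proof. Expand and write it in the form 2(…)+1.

(2f)^2 + (2t + 1)^2 + (2m)^2 = 4f^2 + 4m^2 + 4t^2 + 4t + 1
= 2(2f^2 + 2m^2 + 2t^2 + 2t) + 1.
Since 2f^2 + 2m^2 + 2t^2 + 2t is an integer, the sum of squares is of the form 2k+1 for an integer k.

2(2f^2 + 2m^2 + 2t^2 + 2t) + 1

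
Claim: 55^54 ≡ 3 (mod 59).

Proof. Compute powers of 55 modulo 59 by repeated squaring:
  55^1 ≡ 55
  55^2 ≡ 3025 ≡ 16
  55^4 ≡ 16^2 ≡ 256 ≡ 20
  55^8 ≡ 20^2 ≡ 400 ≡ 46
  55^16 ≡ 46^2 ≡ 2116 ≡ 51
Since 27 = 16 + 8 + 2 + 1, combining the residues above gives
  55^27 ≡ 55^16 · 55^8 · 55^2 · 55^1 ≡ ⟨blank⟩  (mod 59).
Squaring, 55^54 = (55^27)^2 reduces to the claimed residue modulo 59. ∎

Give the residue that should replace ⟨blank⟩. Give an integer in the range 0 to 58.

11

Multiply the listed residues: 51 · 46 · 16 · 55 = 2346 → 37536 → 2064480.
Reducing modulo 59: 2064480 = 34991·59 + 11, so 55^27 ≡ 11.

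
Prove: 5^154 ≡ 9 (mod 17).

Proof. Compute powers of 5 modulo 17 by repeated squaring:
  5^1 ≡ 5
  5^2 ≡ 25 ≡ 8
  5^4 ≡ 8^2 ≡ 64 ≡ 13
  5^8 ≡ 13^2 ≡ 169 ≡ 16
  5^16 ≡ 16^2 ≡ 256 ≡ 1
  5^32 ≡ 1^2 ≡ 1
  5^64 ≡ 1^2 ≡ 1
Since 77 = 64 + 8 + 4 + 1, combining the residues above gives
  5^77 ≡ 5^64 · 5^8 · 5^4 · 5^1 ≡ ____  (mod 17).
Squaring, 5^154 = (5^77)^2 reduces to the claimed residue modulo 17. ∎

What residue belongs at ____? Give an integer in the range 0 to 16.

3

Multiply the listed residues: 1 · 16 · 13 · 5 = 16 → 208 → 1040.
Reducing modulo 17: 1040 = 61·17 + 3, so 5^77 ≡ 3.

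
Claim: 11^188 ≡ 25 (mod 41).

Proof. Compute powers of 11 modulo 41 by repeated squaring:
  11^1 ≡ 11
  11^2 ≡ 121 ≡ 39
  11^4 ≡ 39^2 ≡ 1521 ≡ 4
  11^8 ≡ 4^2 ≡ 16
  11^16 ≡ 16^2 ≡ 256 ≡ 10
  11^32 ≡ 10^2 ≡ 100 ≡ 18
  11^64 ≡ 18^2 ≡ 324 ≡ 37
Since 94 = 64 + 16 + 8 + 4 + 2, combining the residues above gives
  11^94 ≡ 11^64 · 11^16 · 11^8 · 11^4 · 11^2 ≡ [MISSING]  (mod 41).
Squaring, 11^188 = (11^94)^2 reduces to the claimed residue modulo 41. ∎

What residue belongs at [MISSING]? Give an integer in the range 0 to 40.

Multiply the listed residues: 37 · 10 · 16 · 4 · 39 = 370 → 5920 → 23680 → 923520.
Reducing modulo 41: 923520 = 22524·41 + 36, so 11^94 ≡ 36.

36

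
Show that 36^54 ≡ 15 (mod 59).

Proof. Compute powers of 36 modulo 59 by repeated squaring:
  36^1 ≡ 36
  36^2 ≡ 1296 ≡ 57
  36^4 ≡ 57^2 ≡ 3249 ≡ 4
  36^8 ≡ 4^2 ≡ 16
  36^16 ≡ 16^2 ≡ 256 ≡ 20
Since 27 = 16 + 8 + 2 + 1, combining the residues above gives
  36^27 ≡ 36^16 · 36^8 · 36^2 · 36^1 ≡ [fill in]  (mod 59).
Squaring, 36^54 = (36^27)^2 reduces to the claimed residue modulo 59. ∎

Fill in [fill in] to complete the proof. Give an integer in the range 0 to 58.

Multiply the listed residues: 20 · 16 · 57 · 36 = 320 → 18240 → 656640.
Reducing modulo 59: 656640 = 11129·59 + 29, so 36^27 ≡ 29.

29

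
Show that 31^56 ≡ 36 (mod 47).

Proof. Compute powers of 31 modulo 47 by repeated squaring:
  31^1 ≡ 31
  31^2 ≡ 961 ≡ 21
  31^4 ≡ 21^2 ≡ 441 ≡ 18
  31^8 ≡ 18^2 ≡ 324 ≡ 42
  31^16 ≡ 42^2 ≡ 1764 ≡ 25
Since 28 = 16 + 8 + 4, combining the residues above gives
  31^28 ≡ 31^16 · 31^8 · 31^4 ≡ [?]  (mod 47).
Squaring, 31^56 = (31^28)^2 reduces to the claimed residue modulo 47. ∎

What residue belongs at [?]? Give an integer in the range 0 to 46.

31^16 · 31^8 · 31^4 ≡ 25 · 42 · 18 = 18900.
18900 mod 47 = 6, so 31^28 ≡ 6 (mod 47).

6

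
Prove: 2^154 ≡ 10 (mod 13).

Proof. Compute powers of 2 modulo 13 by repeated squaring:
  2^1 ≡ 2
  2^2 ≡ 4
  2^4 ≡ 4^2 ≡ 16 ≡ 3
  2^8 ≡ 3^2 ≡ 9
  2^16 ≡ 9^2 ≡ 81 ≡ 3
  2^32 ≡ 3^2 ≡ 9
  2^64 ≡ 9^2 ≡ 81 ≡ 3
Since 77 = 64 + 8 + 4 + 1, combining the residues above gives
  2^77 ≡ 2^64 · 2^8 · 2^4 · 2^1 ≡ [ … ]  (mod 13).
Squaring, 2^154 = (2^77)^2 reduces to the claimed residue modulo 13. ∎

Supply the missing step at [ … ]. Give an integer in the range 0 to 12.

6

2^64 · 2^8 · 2^4 · 2^1 ≡ 3 · 9 · 3 · 2 = 162.
162 mod 13 = 6, so 2^77 ≡ 6 (mod 13).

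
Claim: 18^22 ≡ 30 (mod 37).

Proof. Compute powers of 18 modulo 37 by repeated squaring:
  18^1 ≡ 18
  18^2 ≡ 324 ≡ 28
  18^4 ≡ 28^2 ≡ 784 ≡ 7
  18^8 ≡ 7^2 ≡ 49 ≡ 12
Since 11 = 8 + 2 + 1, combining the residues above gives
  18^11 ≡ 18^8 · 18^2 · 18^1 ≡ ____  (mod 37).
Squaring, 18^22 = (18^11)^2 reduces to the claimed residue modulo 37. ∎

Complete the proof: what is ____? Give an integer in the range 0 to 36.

17

Multiply the listed residues: 12 · 28 · 18 = 336 → 6048.
Reducing modulo 37: 6048 = 163·37 + 17, so 18^11 ≡ 17.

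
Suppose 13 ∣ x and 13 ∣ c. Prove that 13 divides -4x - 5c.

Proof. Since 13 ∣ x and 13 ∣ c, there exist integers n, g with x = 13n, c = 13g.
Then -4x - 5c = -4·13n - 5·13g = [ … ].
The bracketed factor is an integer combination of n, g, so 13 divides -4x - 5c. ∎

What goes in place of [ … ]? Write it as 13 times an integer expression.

Each term has a factor of 13: -4·13n - 5·13g = 13·(-5g - 4n).
Since -5g - 4n is an integer, 13 ∣ (-4x - 5c).

13(-5g - 4n)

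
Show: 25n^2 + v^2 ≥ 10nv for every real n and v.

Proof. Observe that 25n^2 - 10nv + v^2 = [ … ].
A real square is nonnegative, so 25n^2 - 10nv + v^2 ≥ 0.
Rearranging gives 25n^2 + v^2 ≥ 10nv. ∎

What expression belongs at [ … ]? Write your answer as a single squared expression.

(5n - v)^2

The leading and trailing coefficients are 5^2 and 1^2, and 10 = 2·5·1, so the trinomial is (5n - v)^2.
Hence 25n^2 - 10nv + v^2 ≥ 0.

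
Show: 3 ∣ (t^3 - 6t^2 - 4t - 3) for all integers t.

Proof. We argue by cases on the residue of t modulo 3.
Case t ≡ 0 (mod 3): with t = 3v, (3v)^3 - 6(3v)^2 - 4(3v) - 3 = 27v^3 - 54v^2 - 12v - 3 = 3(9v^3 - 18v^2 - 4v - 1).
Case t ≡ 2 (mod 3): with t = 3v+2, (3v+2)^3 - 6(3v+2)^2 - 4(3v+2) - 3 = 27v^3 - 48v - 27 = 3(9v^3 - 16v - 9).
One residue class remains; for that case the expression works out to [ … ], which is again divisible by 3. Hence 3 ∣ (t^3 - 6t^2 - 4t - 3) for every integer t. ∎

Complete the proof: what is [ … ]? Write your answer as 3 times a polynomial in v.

3(9v^3 - 9v^2 - 13v - 4)

Only t ≡ 1 (mod 3) is unaccounted for. Put t = 3v+1:
(3v+1)^3 - 6(3v+1)^2 - 4(3v+1) - 3 expands to 27v^3 - 27v^2 - 39v - 12,
and factoring out 3 leaves 3(9v^3 - 9v^2 - 13v - 4).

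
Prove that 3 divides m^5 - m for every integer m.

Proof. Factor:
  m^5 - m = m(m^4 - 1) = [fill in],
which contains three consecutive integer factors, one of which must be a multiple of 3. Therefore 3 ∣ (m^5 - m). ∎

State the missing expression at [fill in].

m^4 - 1 = (m^2 - 1)(m^2 + 1), and m^2 - 1 = (m-1)(m+1).
So m(m^4 - 1) = (m - 1)m(m + 1)(m^2 + 1).

(m - 1)m(m + 1)(m^2 + 1)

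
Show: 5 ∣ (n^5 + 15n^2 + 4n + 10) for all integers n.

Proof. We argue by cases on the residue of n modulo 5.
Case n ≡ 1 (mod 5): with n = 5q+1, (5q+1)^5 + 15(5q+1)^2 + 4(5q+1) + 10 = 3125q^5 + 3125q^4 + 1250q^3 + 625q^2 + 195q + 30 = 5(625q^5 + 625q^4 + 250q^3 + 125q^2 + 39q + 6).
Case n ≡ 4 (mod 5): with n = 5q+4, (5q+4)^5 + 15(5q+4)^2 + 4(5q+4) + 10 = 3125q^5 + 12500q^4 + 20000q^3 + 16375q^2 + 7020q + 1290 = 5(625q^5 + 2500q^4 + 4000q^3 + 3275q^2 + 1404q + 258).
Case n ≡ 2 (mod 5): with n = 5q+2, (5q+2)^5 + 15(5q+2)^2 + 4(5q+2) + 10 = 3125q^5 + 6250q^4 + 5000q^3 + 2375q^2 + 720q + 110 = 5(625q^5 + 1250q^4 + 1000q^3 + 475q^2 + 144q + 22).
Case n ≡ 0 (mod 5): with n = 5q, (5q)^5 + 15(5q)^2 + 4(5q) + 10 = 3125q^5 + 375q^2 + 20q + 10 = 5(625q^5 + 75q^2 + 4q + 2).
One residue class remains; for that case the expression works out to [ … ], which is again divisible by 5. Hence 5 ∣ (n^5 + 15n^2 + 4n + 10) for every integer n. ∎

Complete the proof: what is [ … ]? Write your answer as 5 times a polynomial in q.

Only n ≡ 3 (mod 5) is unaccounted for. Put n = 5q+3:
(5q+3)^5 + 15(5q+3)^2 + 4(5q+3) + 10 expands to 3125q^5 + 9375q^4 + 11250q^3 + 7125q^2 + 2495q + 400,
and factoring out 5 leaves 5(625q^5 + 1875q^4 + 2250q^3 + 1425q^2 + 499q + 80).

5(625q^5 + 1875q^4 + 2250q^3 + 1425q^2 + 499q + 80)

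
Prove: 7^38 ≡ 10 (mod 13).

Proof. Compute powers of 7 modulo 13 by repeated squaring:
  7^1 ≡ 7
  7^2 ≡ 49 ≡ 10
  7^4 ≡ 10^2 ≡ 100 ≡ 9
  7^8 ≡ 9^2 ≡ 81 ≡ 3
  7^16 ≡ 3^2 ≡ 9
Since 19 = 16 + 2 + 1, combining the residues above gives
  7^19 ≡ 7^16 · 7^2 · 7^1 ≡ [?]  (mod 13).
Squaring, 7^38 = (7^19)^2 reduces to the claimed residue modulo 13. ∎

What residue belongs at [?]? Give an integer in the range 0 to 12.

6

Multiply the listed residues: 9 · 10 · 7 = 90 → 630.
Reducing modulo 13: 630 = 48·13 + 6, so 7^19 ≡ 6.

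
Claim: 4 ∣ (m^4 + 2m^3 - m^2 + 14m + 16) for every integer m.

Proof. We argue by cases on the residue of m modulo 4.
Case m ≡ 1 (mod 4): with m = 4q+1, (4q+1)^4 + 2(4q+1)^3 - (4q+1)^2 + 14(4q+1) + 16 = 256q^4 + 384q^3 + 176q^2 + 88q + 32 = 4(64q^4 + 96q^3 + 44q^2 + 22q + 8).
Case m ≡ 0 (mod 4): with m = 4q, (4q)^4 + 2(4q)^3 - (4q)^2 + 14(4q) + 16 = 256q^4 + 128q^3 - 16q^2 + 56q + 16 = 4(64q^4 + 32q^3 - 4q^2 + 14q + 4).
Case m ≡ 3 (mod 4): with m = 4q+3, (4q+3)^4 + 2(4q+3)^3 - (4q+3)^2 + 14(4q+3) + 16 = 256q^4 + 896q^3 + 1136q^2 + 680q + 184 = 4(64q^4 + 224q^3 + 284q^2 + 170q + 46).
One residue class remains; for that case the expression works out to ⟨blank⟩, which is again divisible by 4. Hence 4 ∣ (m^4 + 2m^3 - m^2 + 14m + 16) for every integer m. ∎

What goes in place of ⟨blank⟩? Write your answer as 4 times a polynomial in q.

4(64q^4 + 160q^3 + 140q^2 + 66q + 18)

Only m ≡ 2 (mod 4) is unaccounted for. Put m = 4q+2:
(4q+2)^4 + 2(4q+2)^3 - (4q+2)^2 + 14(4q+2) + 16 expands to 256q^4 + 640q^3 + 560q^2 + 264q + 72,
and factoring out 4 leaves 4(64q^4 + 160q^3 + 140q^2 + 66q + 18).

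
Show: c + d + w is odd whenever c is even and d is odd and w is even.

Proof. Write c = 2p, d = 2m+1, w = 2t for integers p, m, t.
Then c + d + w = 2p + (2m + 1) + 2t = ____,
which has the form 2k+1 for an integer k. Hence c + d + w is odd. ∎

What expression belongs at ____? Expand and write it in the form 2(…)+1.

Expanding: 2p + (2m + 1) + 2t = 2m + 2p + 2t + 1.
Every term except the constant is even, so this is 2(m + p + t) + 1,
and m + p + t ∈ ℤ gives the required form.

2(m + p + t) + 1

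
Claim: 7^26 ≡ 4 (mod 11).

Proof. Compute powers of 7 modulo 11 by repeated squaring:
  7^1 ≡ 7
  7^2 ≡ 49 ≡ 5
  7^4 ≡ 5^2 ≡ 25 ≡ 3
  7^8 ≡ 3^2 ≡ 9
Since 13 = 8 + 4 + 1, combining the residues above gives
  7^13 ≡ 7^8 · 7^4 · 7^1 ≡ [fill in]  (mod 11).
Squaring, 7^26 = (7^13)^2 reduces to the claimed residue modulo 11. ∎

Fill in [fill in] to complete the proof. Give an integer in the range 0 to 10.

2

Multiply the listed residues: 9 · 3 · 7 = 27 → 189.
Reducing modulo 11: 189 = 17·11 + 2, so 7^13 ≡ 2.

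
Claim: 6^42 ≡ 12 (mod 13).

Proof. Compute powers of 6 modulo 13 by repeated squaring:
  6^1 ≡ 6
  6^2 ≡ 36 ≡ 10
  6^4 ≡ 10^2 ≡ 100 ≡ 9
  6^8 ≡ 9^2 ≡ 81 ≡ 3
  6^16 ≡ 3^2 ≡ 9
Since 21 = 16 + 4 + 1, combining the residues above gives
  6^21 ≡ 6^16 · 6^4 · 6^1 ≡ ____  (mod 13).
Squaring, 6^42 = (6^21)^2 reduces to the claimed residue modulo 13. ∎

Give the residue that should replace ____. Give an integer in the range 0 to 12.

5

Multiply the listed residues: 9 · 9 · 6 = 81 → 486.
Reducing modulo 13: 486 = 37·13 + 5, so 6^21 ≡ 5.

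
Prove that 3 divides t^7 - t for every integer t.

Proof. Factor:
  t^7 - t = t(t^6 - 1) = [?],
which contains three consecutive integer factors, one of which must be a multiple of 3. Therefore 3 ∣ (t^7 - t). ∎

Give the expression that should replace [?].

t^6 - 1 = (t^2 - 1)(t^4 + t^2 + 1), and t^2 - 1 = (t-1)(t+1).
So t(t^6 - 1) = (t - 1)t(t + 1)(t^4 + t^2 + 1).

(t - 1)t(t + 1)(t^4 + t^2 + 1)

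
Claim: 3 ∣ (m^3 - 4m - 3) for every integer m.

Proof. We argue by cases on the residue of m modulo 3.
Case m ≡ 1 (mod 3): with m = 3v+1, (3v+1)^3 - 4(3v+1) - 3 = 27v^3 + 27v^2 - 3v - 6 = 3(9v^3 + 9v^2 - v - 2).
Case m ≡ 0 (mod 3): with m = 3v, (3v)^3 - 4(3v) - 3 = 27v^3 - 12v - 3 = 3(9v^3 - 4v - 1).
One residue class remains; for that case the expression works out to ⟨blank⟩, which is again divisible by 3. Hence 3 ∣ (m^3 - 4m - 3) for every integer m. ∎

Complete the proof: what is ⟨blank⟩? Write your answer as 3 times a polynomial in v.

The residues treated are {1, 0}, so the missing case is m ≡ 2 (mod 3); write m = 3v+2.
Then (3v+2)^3 - 4(3v+2) - 3 = 27v^3 + 54v^2 + 24v - 3 = 3(9v^3 + 18v^2 + 8v - 1).

3(9v^3 + 18v^2 + 8v - 1)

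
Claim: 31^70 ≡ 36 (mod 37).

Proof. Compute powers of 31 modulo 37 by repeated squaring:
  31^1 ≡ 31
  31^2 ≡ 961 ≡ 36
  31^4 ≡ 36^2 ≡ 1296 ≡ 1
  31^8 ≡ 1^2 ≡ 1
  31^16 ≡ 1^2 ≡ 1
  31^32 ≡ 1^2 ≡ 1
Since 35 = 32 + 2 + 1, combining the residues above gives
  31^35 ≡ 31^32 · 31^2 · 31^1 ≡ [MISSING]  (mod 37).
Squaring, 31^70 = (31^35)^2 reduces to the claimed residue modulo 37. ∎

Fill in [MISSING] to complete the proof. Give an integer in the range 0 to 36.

6

Multiply the listed residues: 1 · 36 · 31 = 36 → 1116.
Reducing modulo 37: 1116 = 30·37 + 6, so 31^35 ≡ 6.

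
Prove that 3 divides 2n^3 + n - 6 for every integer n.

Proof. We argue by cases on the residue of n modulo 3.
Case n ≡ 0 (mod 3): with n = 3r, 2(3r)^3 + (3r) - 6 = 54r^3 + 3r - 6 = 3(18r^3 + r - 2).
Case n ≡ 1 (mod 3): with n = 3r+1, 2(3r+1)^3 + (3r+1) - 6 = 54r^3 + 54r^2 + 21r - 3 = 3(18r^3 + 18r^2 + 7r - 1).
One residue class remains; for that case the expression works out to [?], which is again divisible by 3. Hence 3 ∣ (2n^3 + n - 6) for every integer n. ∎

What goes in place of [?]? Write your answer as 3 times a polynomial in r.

3(18r^3 + 36r^2 + 25r + 4)

The residues treated are {0, 1}, so the missing case is n ≡ 2 (mod 3); write n = 3r+2.
Then 2(3r+2)^3 + (3r+2) - 6 = 54r^3 + 108r^2 + 75r + 12 = 3(18r^3 + 36r^2 + 25r + 4).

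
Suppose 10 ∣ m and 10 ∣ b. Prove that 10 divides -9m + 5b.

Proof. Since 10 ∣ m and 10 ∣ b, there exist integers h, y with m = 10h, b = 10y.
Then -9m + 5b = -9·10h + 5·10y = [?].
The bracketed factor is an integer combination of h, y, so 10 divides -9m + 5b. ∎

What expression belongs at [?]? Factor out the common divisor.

Each term has a factor of 10: -9·10h + 5·10y = 10·(-9h + 5y).
Since -9h + 5y is an integer, 10 ∣ (-9m + 5b).

10(-9h + 5y)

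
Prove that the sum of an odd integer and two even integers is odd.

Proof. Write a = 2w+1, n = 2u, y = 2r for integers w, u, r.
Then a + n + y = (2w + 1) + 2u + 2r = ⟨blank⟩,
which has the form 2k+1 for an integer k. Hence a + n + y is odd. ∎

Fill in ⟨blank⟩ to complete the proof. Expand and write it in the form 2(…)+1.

2(r + u + w) + 1

(2w + 1) + 2u + 2r = 2r + 2u + 2w + 1
= 2(r + u + w) + 1.
Since r + u + w is an integer, the sum is of the form 2k+1 for an integer k.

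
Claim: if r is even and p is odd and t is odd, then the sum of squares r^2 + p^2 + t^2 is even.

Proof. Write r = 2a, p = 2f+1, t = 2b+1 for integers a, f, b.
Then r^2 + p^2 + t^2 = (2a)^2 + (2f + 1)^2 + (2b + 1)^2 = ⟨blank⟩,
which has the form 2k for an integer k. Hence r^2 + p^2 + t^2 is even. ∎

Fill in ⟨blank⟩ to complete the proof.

(2a)^2 + (2f + 1)^2 + (2b + 1)^2 = 4a^2 + 4b^2 + 4b + 4f^2 + 4f + 2
= 2(2a^2 + 2b^2 + 2b + 2f^2 + 2f + 1).
Since 2a^2 + 2b^2 + 2b + 2f^2 + 2f + 1 is an integer, the sum of squares is of the form 2k for an integer k.

2(2a^2 + 2b^2 + 2b + 2f^2 + 2f + 1)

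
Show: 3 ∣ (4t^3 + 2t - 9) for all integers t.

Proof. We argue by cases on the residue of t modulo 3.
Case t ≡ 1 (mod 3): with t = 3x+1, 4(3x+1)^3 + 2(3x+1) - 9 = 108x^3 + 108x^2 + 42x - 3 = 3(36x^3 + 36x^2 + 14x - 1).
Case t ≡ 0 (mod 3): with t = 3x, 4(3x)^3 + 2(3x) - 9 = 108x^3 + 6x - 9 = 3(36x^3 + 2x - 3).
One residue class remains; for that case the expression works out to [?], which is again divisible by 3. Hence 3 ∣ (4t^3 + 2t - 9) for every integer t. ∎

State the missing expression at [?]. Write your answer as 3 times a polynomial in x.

The residues treated are {1, 0}, so the missing case is t ≡ 2 (mod 3); write t = 3x+2.
Then 4(3x+2)^3 + 2(3x+2) - 9 = 108x^3 + 216x^2 + 150x + 27 = 3(36x^3 + 72x^2 + 50x + 9).

3(36x^3 + 72x^2 + 50x + 9)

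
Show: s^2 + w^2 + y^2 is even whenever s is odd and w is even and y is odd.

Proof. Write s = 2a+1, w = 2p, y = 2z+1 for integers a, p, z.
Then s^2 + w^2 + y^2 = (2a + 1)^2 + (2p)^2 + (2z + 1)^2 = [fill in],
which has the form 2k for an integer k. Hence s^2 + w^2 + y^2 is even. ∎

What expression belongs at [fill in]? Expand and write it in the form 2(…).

Expanding: (2a + 1)^2 + (2p)^2 + (2z + 1)^2 = 4a^2 + 4a + 4p^2 + 4z^2 + 4z + 2.
Every term is even; pulling out the factor of 2 gives 2(2a^2 + 2a + 2p^2 + 2z^2 + 2z + 1).

2(2a^2 + 2a + 2p^2 + 2z^2 + 2z + 1)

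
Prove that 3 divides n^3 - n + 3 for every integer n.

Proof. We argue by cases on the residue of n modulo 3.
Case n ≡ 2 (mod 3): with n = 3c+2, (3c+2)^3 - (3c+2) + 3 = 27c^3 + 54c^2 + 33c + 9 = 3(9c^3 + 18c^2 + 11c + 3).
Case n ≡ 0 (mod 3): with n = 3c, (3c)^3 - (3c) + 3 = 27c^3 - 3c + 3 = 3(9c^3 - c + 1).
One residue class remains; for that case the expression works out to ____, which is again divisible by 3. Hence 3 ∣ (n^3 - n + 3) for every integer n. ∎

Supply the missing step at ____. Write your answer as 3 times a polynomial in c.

Only n ≡ 1 (mod 3) is unaccounted for. Put n = 3c+1:
(3c+1)^3 - (3c+1) + 3 expands to 27c^3 + 27c^2 + 6c + 3,
and factoring out 3 leaves 3(9c^3 + 9c^2 + 2c + 1).

3(9c^3 + 9c^2 + 2c + 1)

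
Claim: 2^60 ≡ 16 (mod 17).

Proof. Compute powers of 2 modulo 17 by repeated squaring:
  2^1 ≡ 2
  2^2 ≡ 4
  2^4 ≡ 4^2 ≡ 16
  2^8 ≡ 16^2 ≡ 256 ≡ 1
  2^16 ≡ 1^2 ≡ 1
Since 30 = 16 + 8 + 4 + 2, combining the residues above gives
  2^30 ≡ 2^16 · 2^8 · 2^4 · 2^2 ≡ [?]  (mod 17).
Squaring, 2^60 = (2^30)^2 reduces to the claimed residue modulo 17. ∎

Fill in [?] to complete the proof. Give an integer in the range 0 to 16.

Multiply the listed residues: 1 · 1 · 16 · 4 = 1 → 16 → 64.
Reducing modulo 17: 64 = 3·17 + 13, so 2^30 ≡ 13.

13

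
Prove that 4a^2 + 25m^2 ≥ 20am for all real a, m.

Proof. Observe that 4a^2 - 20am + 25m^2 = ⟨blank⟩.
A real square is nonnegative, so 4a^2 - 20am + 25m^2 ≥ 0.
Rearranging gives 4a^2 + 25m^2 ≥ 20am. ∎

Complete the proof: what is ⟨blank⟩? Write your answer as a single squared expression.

4a^2 - 20am + 25m^2 is a perfect-square trinomial: the outer terms are (2a)^2 and (5m)^2, and the cross term is -2·2a·5m.
So 4a^2 - 20am + 25m^2 = (2a - 5m)^2 ≥ 0.

(2a - 5m)^2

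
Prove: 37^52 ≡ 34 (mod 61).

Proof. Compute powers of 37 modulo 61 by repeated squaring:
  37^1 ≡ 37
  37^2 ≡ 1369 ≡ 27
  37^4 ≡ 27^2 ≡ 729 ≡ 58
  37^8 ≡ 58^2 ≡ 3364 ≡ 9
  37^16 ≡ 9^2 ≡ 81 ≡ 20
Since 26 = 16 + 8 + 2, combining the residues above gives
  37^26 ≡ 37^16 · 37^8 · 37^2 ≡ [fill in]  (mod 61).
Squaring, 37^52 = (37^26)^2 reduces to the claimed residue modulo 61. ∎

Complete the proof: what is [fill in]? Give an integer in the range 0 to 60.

37^16 · 37^8 · 37^2 ≡ 20 · 9 · 27 = 4860.
4860 mod 61 = 41, so 37^26 ≡ 41 (mod 61).

41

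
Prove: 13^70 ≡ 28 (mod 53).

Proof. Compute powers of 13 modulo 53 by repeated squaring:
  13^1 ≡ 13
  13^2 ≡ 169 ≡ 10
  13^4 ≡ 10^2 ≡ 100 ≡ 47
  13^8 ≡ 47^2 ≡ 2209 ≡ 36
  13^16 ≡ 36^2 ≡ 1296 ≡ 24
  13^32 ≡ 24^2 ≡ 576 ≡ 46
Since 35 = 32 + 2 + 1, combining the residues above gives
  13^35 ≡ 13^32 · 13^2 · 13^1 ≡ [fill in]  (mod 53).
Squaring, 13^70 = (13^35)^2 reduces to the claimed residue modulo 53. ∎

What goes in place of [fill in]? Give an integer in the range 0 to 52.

Multiply the listed residues: 46 · 10 · 13 = 460 → 5980.
Reducing modulo 53: 5980 = 112·53 + 44, so 13^35 ≡ 44.

44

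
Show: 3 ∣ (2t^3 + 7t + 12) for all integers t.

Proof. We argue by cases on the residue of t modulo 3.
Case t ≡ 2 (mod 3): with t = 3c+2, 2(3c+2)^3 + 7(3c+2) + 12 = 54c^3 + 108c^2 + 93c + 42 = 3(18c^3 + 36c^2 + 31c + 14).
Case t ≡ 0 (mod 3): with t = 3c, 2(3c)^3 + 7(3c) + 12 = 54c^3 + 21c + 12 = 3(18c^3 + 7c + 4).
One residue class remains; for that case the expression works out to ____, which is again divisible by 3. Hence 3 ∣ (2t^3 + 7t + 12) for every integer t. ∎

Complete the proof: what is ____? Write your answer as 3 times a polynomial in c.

3(18c^3 + 18c^2 + 13c + 7)

Only t ≡ 1 (mod 3) is unaccounted for. Put t = 3c+1:
2(3c+1)^3 + 7(3c+1) + 12 expands to 54c^3 + 54c^2 + 39c + 21,
and factoring out 3 leaves 3(18c^3 + 18c^2 + 13c + 7).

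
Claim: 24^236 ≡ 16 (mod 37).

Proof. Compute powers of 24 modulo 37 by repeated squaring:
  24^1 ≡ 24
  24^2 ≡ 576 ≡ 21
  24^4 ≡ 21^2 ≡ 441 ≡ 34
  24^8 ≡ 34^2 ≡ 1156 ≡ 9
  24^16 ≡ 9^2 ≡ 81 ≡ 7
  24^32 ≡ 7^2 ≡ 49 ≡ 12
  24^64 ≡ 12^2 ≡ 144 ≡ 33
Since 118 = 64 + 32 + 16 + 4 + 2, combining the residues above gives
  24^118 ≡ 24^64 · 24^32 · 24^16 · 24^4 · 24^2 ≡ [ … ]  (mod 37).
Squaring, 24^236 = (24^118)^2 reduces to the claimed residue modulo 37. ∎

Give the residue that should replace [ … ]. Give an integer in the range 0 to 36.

Multiply the listed residues: 33 · 12 · 7 · 34 · 21 = 396 → 2772 → 94248 → 1979208.
Reducing modulo 37: 1979208 = 53492·37 + 4, so 24^118 ≡ 4.

4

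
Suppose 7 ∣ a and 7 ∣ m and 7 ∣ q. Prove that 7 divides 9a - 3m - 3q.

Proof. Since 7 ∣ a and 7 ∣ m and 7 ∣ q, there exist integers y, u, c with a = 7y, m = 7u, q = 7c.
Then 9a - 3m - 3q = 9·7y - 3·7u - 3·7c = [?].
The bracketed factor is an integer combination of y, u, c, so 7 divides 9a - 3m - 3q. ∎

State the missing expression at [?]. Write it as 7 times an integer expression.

7(-3c - 3u + 9y)

Pull the common 7 out of every term: 9·7y - 3·7u - 3·7c = 7(-3c - 3u + 9y).
-3c - 3u + 9y is an integer, which exhibits the divisibility.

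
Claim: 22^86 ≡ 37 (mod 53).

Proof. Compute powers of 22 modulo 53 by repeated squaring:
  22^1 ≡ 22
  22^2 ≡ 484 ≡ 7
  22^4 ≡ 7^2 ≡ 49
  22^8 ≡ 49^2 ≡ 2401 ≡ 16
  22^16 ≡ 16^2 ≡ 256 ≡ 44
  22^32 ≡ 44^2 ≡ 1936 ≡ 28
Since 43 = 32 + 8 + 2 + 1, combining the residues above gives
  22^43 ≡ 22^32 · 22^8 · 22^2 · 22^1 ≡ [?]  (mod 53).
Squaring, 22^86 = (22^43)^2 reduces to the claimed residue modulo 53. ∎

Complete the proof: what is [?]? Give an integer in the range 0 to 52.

22^32 · 22^8 · 22^2 · 22^1 ≡ 28 · 16 · 7 · 22 = 68992.
68992 mod 53 = 39, so 22^43 ≡ 39 (mod 53).

39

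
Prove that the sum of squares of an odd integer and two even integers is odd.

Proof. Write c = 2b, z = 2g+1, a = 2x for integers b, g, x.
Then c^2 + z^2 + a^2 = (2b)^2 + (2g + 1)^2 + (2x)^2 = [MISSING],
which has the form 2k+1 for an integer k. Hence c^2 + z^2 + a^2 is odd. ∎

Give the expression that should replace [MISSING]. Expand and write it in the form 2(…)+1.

2(2b^2 + 2g^2 + 2g + 2x^2) + 1

(2b)^2 + (2g + 1)^2 + (2x)^2 = 4b^2 + 4g^2 + 4g + 4x^2 + 1
= 2(2b^2 + 2g^2 + 2g + 2x^2) + 1.
Since 2b^2 + 2g^2 + 2g + 2x^2 is an integer, the sum of squares is of the form 2k+1 for an integer k.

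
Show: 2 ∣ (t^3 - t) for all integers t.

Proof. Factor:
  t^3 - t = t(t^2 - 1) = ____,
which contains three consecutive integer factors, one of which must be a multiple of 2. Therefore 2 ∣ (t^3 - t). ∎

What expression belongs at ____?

(t - 1)t(t + 1)

t(t^2 - 1) = t(t - 1)(t + 1) = (t - 1)t(t + 1).
These three factors are consecutive integers, so their product is divisible by 2.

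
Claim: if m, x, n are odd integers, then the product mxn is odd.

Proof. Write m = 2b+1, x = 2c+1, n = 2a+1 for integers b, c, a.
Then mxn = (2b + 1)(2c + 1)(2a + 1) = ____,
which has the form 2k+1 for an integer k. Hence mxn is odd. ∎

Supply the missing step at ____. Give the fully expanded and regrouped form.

2(4abc + 2ab + 2ac + a + 2bc + b + c) + 1

Expanding: (2b + 1)(2c + 1)(2a + 1) = 8abc + 4ab + 4ac + 2a + 4bc + 2b + 2c + 1.
Every term except the constant is even, so this is 2(4abc + 2ab + 2ac + a + 2bc + b + c) + 1,
and 4abc + 2ab + 2ac + a + 2bc + b + c ∈ ℤ gives the required form.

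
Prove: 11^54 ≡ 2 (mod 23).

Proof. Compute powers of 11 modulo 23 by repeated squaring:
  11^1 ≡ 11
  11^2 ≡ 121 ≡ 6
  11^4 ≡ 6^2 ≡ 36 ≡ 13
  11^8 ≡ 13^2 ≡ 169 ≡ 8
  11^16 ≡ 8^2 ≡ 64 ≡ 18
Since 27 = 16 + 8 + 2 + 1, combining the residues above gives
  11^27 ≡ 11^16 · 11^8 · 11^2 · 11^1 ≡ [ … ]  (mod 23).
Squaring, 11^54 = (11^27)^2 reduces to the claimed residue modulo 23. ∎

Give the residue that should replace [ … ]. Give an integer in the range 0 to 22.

5

11^16 · 11^8 · 11^2 · 11^1 ≡ 18 · 8 · 6 · 11 = 9504.
9504 mod 23 = 5, so 11^27 ≡ 5 (mod 23).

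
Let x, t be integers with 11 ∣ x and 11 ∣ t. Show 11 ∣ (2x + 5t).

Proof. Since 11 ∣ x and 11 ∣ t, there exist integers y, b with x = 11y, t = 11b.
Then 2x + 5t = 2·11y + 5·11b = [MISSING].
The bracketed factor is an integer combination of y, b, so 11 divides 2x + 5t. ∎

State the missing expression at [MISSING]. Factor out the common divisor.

Pull the common 11 out of every term: 2·11y + 5·11b = 11(5b + 2y).
5b + 2y is an integer, which exhibits the divisibility.

11(5b + 2y)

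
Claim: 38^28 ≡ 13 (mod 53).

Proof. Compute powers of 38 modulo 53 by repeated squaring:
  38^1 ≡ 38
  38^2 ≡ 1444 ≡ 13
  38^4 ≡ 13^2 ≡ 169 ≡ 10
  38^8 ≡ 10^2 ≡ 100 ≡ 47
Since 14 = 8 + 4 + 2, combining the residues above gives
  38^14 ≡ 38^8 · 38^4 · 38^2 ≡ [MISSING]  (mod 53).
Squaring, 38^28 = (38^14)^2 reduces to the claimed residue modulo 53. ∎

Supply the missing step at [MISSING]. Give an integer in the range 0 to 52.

15

Multiply the listed residues: 47 · 10 · 13 = 470 → 6110.
Reducing modulo 53: 6110 = 115·53 + 15, so 38^14 ≡ 15.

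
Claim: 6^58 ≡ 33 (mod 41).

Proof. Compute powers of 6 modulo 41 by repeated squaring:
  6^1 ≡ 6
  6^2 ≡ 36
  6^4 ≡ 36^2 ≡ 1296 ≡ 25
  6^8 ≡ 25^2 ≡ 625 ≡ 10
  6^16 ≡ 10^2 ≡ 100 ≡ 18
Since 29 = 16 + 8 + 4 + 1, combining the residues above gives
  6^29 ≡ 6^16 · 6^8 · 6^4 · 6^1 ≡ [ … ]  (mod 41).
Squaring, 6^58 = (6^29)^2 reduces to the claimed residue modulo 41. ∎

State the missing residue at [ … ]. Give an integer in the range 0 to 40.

Multiply the listed residues: 18 · 10 · 25 · 6 = 180 → 4500 → 27000.
Reducing modulo 41: 27000 = 658·41 + 22, so 6^29 ≡ 22.

22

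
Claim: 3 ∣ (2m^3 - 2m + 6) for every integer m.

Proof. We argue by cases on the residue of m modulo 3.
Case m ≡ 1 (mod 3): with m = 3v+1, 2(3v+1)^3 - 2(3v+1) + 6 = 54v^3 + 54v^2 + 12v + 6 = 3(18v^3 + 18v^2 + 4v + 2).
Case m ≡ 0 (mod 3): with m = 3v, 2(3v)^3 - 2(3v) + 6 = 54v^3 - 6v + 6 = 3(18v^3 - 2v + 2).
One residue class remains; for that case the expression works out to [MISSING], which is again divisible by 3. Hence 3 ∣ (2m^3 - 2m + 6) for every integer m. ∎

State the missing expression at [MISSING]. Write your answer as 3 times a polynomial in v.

Only m ≡ 2 (mod 3) is unaccounted for. Put m = 3v+2:
2(3v+2)^3 - 2(3v+2) + 6 expands to 54v^3 + 108v^2 + 66v + 18,
and factoring out 3 leaves 3(18v^3 + 36v^2 + 22v + 6).

3(18v^3 + 36v^2 + 22v + 6)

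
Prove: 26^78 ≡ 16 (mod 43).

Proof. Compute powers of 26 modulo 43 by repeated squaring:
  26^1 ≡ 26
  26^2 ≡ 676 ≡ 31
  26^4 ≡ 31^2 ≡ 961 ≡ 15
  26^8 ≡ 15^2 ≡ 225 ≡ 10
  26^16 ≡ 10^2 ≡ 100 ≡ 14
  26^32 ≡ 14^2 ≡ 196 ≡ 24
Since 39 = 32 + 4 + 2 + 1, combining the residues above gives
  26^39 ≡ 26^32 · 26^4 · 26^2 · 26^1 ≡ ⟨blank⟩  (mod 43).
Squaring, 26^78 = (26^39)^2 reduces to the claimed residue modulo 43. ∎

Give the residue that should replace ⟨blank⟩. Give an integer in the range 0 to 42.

39

26^32 · 26^4 · 26^2 · 26^1 ≡ 24 · 15 · 31 · 26 = 290160.
290160 mod 43 = 39, so 26^39 ≡ 39 (mod 43).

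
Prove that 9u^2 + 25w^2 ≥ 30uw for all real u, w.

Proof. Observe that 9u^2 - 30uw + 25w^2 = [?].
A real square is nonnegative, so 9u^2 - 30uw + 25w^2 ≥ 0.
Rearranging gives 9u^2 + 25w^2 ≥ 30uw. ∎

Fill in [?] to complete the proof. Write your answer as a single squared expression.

(3u - 5w)^2

The leading and trailing coefficients are 3^2 and 5^2, and 30 = 2·3·5, so the trinomial is (3u - 5w)^2.
Hence 9u^2 - 30uw + 25w^2 ≥ 0.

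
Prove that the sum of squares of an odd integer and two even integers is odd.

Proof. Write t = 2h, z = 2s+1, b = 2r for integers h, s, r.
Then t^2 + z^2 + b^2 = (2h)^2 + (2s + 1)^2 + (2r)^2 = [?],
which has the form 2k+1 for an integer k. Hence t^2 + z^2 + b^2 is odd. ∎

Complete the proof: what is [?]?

Expanding: (2h)^2 + (2s + 1)^2 + (2r)^2 = 4h^2 + 4r^2 + 4s^2 + 4s + 1.
Every term except the constant is even, so this is 2(2h^2 + 2r^2 + 2s^2 + 2s) + 1,
and 2h^2 + 2r^2 + 2s^2 + 2s ∈ ℤ gives the required form.

2(2h^2 + 2r^2 + 2s^2 + 2s) + 1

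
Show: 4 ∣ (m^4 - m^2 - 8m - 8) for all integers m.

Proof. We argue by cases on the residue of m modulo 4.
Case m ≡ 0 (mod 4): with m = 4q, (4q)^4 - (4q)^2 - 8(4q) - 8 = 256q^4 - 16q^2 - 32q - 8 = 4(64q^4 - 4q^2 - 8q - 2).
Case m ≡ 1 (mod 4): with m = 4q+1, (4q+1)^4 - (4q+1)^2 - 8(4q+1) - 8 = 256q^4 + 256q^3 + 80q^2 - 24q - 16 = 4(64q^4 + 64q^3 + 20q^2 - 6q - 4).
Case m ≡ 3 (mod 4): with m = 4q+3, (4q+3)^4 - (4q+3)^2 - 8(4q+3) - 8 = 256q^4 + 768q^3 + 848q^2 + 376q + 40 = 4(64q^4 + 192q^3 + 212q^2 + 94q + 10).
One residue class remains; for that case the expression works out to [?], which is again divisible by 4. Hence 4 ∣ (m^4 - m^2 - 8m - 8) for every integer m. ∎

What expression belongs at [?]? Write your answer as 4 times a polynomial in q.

4(64q^4 + 128q^3 + 92q^2 + 20q - 3)

Only m ≡ 2 (mod 4) is unaccounted for. Put m = 4q+2:
(4q+2)^4 - (4q+2)^2 - 8(4q+2) - 8 expands to 256q^4 + 512q^3 + 368q^2 + 80q - 12,
and factoring out 4 leaves 4(64q^4 + 128q^3 + 92q^2 + 20q - 3).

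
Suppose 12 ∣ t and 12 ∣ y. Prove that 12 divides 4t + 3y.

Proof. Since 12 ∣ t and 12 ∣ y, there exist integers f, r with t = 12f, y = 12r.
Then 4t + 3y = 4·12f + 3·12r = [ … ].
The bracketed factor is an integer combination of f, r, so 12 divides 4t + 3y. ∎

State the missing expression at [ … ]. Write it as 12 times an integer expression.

12(4f + 3r)

Each term has a factor of 12: 4·12f + 3·12r = 12·(4f + 3r).
Since 4f + 3r is an integer, 12 ∣ (4t + 3y).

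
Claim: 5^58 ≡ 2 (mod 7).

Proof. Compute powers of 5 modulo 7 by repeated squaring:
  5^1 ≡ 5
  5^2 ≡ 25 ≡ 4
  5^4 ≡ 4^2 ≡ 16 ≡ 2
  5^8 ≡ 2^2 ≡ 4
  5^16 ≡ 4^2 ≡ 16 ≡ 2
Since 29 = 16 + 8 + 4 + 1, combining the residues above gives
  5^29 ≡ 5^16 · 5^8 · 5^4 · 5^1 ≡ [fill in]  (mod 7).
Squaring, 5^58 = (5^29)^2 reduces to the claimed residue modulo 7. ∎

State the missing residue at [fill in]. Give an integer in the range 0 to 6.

5^16 · 5^8 · 5^4 · 5^1 ≡ 2 · 4 · 2 · 5 = 80.
80 mod 7 = 3, so 5^29 ≡ 3 (mod 7).

3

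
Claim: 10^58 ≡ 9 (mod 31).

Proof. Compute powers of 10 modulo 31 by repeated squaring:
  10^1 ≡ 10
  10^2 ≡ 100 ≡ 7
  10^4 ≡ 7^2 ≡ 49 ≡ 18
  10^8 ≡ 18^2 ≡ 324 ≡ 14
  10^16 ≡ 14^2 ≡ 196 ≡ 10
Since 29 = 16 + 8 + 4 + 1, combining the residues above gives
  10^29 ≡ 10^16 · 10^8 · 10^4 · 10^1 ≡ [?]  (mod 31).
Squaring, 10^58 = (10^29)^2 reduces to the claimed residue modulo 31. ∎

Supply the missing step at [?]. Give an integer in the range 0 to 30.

Multiply the listed residues: 10 · 14 · 18 · 10 = 140 → 2520 → 25200.
Reducing modulo 31: 25200 = 812·31 + 28, so 10^29 ≡ 28.

28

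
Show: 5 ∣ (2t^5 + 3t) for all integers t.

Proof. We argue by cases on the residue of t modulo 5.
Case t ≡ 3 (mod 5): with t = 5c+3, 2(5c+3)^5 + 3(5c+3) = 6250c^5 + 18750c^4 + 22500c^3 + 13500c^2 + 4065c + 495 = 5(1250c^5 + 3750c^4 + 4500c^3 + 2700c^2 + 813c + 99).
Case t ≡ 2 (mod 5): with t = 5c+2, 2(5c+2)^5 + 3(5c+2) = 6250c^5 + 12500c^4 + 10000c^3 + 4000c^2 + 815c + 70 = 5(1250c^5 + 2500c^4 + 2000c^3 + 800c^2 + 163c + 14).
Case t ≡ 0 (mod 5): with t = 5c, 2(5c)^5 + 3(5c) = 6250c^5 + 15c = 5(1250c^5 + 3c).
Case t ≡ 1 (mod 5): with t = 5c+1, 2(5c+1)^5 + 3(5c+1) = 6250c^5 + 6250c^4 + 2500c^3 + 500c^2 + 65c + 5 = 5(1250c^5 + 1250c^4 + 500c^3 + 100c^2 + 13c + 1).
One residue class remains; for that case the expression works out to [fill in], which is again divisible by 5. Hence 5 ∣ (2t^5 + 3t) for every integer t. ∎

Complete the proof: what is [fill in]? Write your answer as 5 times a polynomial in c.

5(1250c^5 + 5000c^4 + 8000c^3 + 6400c^2 + 2563c + 412)

Only t ≡ 4 (mod 5) is unaccounted for. Put t = 5c+4:
2(5c+4)^5 + 3(5c+4) expands to 6250c^5 + 25000c^4 + 40000c^3 + 32000c^2 + 12815c + 2060,
and factoring out 5 leaves 5(1250c^5 + 5000c^4 + 8000c^3 + 6400c^2 + 2563c + 412).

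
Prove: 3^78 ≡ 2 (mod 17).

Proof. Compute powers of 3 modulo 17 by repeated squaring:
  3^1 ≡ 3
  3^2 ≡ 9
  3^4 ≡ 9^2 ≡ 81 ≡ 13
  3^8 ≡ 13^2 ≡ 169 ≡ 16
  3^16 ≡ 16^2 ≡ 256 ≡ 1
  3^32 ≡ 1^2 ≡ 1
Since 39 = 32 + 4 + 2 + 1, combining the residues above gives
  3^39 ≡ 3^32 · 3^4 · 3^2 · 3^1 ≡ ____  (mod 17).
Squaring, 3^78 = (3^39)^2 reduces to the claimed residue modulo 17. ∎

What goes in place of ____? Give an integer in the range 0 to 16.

3^32 · 3^4 · 3^2 · 3^1 ≡ 1 · 13 · 9 · 3 = 351.
351 mod 17 = 11, so 3^39 ≡ 11 (mod 17).

11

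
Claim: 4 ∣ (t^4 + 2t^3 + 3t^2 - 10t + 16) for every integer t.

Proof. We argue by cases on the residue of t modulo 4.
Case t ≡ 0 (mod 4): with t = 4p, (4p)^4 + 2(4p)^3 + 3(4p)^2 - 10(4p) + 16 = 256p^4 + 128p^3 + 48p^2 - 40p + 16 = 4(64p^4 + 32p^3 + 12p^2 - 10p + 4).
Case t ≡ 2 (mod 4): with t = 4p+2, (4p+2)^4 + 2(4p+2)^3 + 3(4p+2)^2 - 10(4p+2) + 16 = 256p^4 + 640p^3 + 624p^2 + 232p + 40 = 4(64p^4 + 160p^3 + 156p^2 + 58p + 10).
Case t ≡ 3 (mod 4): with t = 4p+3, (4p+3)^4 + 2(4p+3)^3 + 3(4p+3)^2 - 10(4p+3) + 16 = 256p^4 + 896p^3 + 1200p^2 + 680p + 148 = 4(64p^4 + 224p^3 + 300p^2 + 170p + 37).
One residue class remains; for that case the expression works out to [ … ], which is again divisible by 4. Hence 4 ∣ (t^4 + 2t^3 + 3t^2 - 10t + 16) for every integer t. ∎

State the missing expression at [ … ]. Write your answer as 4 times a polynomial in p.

4(64p^4 + 96p^3 + 60p^2 + 6p + 3)

Only t ≡ 1 (mod 4) is unaccounted for. Put t = 4p+1:
(4p+1)^4 + 2(4p+1)^3 + 3(4p+1)^2 - 10(4p+1) + 16 expands to 256p^4 + 384p^3 + 240p^2 + 24p + 12,
and factoring out 4 leaves 4(64p^4 + 96p^3 + 60p^2 + 6p + 3).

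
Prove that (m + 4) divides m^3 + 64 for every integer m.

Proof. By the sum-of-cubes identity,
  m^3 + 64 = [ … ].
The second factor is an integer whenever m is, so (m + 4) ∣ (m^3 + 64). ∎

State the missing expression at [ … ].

a^3 + b^3 = (a + b)(a^2 - ab + b^2). With a = m, b = 4:
m^3 + 64 = (m + 4)(m^2 - 4m + 16).

(m + 4)(m^2 - 4m + 16)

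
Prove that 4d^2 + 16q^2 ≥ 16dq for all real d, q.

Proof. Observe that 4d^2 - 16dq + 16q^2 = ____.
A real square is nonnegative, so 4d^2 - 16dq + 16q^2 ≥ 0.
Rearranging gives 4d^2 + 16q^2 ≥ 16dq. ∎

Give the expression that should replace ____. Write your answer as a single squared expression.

(2d - 4q)^2

The leading and trailing coefficients are 2^2 and 4^2, and 16 = 2·2·4, so the trinomial is (2d - 4q)^2.
Hence 4d^2 - 16dq + 16q^2 ≥ 0.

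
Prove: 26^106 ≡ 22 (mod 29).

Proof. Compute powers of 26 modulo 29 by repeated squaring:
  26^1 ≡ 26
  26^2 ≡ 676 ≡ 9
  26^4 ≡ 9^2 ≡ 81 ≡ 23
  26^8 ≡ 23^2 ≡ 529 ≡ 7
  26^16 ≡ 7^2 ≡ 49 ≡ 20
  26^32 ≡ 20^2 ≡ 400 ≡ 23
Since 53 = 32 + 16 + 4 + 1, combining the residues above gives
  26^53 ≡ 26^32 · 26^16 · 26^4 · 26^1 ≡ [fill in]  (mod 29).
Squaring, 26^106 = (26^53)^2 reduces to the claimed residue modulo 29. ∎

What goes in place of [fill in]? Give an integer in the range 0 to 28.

15

Multiply the listed residues: 23 · 20 · 23 · 26 = 460 → 10580 → 275080.
Reducing modulo 29: 275080 = 9485·29 + 15, so 26^53 ≡ 15.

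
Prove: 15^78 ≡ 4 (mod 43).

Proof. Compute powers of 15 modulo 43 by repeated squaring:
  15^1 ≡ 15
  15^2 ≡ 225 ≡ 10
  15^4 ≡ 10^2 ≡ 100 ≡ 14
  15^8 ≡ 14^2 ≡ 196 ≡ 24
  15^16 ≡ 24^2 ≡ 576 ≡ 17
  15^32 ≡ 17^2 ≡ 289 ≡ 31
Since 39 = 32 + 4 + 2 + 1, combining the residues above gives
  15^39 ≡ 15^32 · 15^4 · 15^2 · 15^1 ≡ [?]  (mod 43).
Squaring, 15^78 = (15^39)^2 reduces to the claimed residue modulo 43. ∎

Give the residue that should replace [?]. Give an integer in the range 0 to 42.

41

15^32 · 15^4 · 15^2 · 15^1 ≡ 31 · 14 · 10 · 15 = 65100.
65100 mod 43 = 41, so 15^39 ≡ 41 (mod 43).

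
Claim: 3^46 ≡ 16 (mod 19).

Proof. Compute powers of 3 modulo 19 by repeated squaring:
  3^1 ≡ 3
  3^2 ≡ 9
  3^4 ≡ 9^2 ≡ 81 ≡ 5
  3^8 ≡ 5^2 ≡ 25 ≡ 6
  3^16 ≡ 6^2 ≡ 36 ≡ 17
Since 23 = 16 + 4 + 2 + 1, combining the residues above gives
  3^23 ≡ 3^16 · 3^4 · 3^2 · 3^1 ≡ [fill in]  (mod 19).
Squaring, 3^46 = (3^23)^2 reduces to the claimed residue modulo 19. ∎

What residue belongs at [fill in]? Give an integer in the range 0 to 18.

15

Multiply the listed residues: 17 · 5 · 9 · 3 = 85 → 765 → 2295.
Reducing modulo 19: 2295 = 120·19 + 15, so 3^23 ≡ 15.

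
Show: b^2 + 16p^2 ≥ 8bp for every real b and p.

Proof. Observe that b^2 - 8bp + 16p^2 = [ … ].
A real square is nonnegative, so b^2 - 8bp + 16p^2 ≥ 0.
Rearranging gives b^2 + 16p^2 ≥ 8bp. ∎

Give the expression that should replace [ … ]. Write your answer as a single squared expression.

The leading and trailing coefficients are 1^2 and 4^2, and 8 = 2·1·4, so the trinomial is (b - 4p)^2.
Hence b^2 - 8bp + 16p^2 ≥ 0.

(b - 4p)^2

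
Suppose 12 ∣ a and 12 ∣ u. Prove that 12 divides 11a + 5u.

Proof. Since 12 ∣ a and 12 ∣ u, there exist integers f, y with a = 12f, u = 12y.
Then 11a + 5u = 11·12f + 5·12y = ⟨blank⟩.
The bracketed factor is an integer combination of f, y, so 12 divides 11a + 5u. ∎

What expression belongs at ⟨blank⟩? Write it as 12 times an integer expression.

12(11f + 5y)

Pull the common 12 out of every term: 11·12f + 5·12y = 12(11f + 5y).
11f + 5y is an integer, which exhibits the divisibility.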